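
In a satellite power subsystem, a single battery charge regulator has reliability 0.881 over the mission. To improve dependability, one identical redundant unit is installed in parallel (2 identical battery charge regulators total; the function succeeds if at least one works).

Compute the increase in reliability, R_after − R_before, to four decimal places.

R_before = 0.881
R_after = 1 − (1 − 0.881)^2 = 0.9858
ΔR = 0.9858 − 0.881 = 0.1048

0.1048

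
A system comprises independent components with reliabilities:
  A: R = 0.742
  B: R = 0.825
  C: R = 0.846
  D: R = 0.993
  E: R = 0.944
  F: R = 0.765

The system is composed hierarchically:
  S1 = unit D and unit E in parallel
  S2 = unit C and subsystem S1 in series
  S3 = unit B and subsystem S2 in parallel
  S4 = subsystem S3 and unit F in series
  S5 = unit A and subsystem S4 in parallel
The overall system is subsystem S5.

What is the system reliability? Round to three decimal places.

Parallel (D and E): 1 − (1 − 0.99300)(1 − 0.94400) = 0.99961
Series (C and [0.99961]): 0.84600 × 0.99961 = 0.84567
Parallel (B and [0.84567]): 1 − (1 − 0.82500)(1 − 0.84567) = 0.97299
Series ([0.97299] and F): 0.97299 × 0.76500 = 0.74434
Parallel (A and [0.74434]): 1 − (1 − 0.74200)(1 − 0.74434) = 0.934

0.934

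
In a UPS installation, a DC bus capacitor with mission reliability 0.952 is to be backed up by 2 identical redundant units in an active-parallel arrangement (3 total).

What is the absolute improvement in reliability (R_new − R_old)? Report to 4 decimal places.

0.0479

R_before = 0.952
R_after = 1 − (1 − 0.952)^3 = 0.9999
ΔR = 0.9999 − 0.952 = 0.0479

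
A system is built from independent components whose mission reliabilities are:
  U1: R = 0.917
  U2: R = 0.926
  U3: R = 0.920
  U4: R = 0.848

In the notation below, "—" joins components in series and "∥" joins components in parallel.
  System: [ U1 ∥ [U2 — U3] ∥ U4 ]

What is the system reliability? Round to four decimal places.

Series (U2 and U3): 0.926000 × 0.920000 = 0.851920
Parallel (U1, [0.851920], and U4): 1 − (1 − 0.917000)(1 − 0.851920)(1 − 0.848000) = 0.9981

0.9981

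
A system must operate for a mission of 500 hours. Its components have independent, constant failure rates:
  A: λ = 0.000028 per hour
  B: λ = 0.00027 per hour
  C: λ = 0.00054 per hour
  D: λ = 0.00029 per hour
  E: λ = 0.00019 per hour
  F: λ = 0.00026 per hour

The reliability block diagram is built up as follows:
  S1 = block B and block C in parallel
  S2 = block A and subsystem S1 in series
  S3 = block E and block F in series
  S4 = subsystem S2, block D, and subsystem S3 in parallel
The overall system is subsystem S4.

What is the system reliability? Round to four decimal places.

R(A) = exp(−0.000028 × 500) = 0.986098
R(B) = exp(−0.00027 × 500) = 0.873716
R(C) = exp(−0.00054 × 500) = 0.763379
R(D) = exp(−0.00029 × 500) = 0.865022
R(E) = exp(−0.00019 × 500) = 0.909373
R(F) = exp(−0.00026 × 500) = 0.878095
Parallel (B and C): 1 − (1 − 0.873716)(1 − 0.763379) = 0.970119
Series (A and [0.970119]): 0.986098 × 0.970119 = 0.956632
Series (E and F): 0.909373 × 0.878095 = 0.798516
Parallel ([0.956632], D, and [0.798516]): 1 − (1 − 0.956632)(1 − 0.865022)(1 − 0.798516) = 0.9988

0.9988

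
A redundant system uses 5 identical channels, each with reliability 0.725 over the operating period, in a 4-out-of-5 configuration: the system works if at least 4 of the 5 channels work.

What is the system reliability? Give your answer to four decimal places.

0.5802

R = Σ_{i=4}^{5} C(5,i) p^i (1−p)^{5−i} with p = 0.725
C(5,4)·0.725^4·0.275^1 = 0.379887
C(5,5)·0.725^5·0.275^0 = 0.200304
Sum = 0.5802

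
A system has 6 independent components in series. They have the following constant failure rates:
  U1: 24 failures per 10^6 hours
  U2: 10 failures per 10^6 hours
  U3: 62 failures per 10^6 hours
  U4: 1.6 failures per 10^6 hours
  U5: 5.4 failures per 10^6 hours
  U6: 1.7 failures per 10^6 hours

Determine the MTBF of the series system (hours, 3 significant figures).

Series of exponential components: λ_sys = Σ λ_i
λ_sys = 0.000024 + 0.000010 + 0.000062 + 0.0000016 + 0.0000054 + 0.0000017 = 1.0470e-04 /h
MTBF = 1 / λ_sys = 9550 h

9550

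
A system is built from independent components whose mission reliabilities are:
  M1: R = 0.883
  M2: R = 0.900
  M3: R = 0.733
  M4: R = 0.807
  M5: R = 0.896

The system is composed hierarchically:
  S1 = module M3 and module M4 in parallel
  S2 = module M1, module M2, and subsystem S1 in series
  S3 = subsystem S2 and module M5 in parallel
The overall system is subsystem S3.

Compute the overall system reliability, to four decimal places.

Parallel (M3 and M4): 1 − (1 − 0.733000)(1 − 0.807000) = 0.948469
Series (M1, M2, and [0.948469]): 0.883000 × 0.900000 × 0.948469 = 0.753748
Parallel ([0.753748] and M5): 1 − (1 − 0.753748)(1 − 0.896000) = 0.9744

0.9744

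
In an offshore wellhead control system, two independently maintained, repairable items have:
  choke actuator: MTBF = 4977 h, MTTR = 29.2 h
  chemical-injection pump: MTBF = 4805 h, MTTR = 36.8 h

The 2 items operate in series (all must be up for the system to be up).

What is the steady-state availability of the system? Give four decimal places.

0.9866

A(choke actuator) = MTBF/(MTBF+MTTR) = 4977/(4977+29.2) = 0.994167
A(chemical-injection pump) = MTBF/(MTBF+MTTR) = 4805/(4805+36.8) = 0.992400
Series availability: 0.994167 × 0.992400 = 0.9866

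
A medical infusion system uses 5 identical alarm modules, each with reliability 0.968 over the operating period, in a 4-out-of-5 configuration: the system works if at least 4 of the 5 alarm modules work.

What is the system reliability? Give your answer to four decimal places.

0.9904

R = Σ_{i=4}^{5} C(5,i) p^i (1−p)^{5−i} with p = 0.968
C(5,4)·0.968^4·0.032^1 = 0.140482
C(5,5)·0.968^5·0.032^0 = 0.849918
Sum = 0.9904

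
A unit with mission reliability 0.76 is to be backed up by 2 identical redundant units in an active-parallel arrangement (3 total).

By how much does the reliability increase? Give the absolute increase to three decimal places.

R_before = 0.76
R_after = 1 − (1 − 0.76)^3 = 0.986
ΔR = 0.986 − 0.76 = 0.226

0.226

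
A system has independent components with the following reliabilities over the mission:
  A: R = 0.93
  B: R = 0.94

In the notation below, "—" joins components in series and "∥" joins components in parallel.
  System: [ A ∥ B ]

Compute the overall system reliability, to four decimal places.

0.9958

Parallel (A and B): 1 − (1 − 0.930000)(1 − 0.940000) = 0.9958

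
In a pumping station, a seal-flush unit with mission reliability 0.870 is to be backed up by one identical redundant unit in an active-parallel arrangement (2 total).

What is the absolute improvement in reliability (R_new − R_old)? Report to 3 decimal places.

0.113

R_before = 0.870
R_after = 1 − (1 − 0.870)^2 = 0.983
ΔR = 0.983 − 0.870 = 0.113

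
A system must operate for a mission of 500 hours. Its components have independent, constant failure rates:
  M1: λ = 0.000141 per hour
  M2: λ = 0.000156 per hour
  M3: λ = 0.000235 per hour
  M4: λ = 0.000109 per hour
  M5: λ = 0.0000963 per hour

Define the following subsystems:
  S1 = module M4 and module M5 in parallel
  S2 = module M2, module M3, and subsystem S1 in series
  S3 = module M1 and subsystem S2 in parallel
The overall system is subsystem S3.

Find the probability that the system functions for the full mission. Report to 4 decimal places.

0.9878

R(M1) = exp(−0.000141 × 500) = 0.931928
R(M2) = exp(−0.000156 × 500) = 0.924964
R(M3) = exp(−0.000235 × 500) = 0.889141
R(M4) = exp(−0.000109 × 500) = 0.946959
R(M5) = exp(−0.0000963 × 500) = 0.952991
Parallel (M4 and M5): 1 − (1 − 0.946959)(1 − 0.952991) = 0.997507
Series (M2, M3, and [0.997507]): 0.924964 × 0.889141 × 0.997507 = 0.820373
Parallel (M1 and [0.820373]): 1 − (1 − 0.931928)(1 − 0.820373) = 0.9878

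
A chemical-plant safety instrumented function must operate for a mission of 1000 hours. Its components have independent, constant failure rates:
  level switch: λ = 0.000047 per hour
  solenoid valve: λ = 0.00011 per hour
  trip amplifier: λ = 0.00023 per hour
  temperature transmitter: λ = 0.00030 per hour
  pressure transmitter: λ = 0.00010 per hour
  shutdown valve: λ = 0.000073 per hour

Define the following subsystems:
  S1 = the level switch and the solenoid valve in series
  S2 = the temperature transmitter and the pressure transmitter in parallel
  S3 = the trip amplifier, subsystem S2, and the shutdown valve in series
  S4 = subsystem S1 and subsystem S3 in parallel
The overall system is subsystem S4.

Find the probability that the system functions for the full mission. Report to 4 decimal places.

0.9594

R(level switch) = exp(−0.000047 × 1000) = 0.954087
R(solenoid valve) = exp(−0.00011 × 1000) = 0.895834
R(trip amplifier) = exp(−0.00023 × 1000) = 0.794534
R(temperature transmitter) = exp(−0.00030 × 1000) = 0.740818
R(pressure transmitter) = exp(−0.00010 × 1000) = 0.904837
R(shutdown valve) = exp(−0.000073 × 1000) = 0.929601
Series (level switch and solenoid valve): 0.954087 × 0.895834 = 0.854704
Parallel (temperature transmitter and pressure transmitter): 1 − (1 − 0.740818)(1 − 0.904837) = 0.975335
Series (trip amplifier, [0.975335], and shutdown valve): 0.794534 × 0.975335 × 0.929601 = 0.720382
Parallel ([0.854704] and [0.720382]): 1 − (1 − 0.854704)(1 − 0.720382) = 0.9594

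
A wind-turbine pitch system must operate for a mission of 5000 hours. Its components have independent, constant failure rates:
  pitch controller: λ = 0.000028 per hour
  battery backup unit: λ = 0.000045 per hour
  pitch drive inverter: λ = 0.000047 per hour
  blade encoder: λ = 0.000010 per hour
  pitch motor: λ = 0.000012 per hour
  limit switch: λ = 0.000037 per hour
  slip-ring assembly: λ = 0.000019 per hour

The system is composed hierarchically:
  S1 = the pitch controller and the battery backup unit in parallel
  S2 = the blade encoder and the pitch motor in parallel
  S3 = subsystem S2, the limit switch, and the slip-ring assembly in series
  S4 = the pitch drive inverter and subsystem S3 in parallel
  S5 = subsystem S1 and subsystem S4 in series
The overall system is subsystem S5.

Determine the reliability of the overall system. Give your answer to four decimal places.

0.9234

R(pitch controller) = exp(−0.000028 × 5000) = 0.869358
R(battery backup unit) = exp(−0.000045 × 5000) = 0.798516
R(pitch drive inverter) = exp(−0.000047 × 5000) = 0.790571
R(blade encoder) = exp(−0.000010 × 5000) = 0.951229
R(pitch motor) = exp(−0.000012 × 5000) = 0.941765
R(limit switch) = exp(−0.000037 × 5000) = 0.831104
R(slip-ring assembly) = exp(−0.000019 × 5000) = 0.909373
Parallel (pitch controller and battery backup unit): 1 − (1 − 0.869358)(1 − 0.798516) = 0.973678
Parallel (blade encoder and pitch motor): 1 − (1 − 0.951229)(1 − 0.941765) = 0.997160
Series ([0.997160], limit switch, and slip-ring assembly): 0.997160 × 0.831104 × 0.909373 = 0.753637
Parallel (pitch drive inverter and [0.753637]): 1 − (1 − 0.790571)(1 − 0.753637) = 0.948404
Series ([0.973678] and [0.948404]): 0.973678 × 0.948404 = 0.9234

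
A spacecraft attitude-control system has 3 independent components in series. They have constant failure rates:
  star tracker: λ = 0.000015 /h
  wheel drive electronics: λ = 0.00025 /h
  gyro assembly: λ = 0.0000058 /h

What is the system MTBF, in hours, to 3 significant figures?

3690

Series of exponential components: λ_sys = Σ λ_i
λ_sys = 0.000015 + 0.00025 + 0.0000058 = 2.7080e-04 /h
MTBF = 1 / λ_sys = 3690 h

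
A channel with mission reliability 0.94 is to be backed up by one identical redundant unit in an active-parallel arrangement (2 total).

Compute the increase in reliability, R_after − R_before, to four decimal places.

0.0564

R_before = 0.94
R_after = 1 − (1 − 0.94)^2 = 0.9964
ΔR = 0.9964 − 0.94 = 0.0564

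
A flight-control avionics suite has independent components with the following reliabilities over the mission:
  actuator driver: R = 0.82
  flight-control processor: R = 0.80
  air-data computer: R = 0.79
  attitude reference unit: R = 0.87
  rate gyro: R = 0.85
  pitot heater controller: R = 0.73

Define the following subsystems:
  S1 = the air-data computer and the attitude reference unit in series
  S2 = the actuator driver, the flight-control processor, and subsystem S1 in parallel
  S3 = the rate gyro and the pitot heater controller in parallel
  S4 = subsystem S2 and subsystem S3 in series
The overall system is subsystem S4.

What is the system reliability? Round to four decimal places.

0.9487

Series (air-data computer and attitude reference unit): 0.790000 × 0.870000 = 0.687300
Parallel (actuator driver, flight-control processor, and [0.687300]): 1 − (1 − 0.820000)(1 − 0.800000)(1 − 0.687300) = 0.988743
Parallel (rate gyro and pitot heater controller): 1 − (1 − 0.850000)(1 − 0.730000) = 0.959500
Series ([0.988743] and [0.959500]): 0.988743 × 0.959500 = 0.9487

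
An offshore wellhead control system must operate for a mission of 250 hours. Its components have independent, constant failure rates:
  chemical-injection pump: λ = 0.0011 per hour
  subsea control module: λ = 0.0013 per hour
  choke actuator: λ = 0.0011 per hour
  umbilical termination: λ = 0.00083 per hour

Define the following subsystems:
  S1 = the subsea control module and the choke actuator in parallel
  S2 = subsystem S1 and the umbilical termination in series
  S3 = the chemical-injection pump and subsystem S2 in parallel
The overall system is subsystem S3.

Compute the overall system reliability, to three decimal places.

0.942

R(chemical-injection pump) = exp(−0.0011 × 250) = 0.75957
R(subsea control module) = exp(−0.0013 × 250) = 0.72253
R(choke actuator) = exp(−0.0011 × 250) = 0.75957
R(umbilical termination) = exp(−0.00083 × 250) = 0.81261
Parallel (subsea control module and choke actuator): 1 − (1 − 0.72253)(1 − 0.75957) = 0.93329
Series ([0.93329] and umbilical termination): 0.93329 × 0.81261 = 0.75840
Parallel (chemical-injection pump and [0.75840]): 1 − (1 − 0.75957)(1 − 0.75840) = 0.942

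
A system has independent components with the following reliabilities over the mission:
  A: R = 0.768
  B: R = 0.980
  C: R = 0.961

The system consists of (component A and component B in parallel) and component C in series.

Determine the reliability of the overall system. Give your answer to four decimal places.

Parallel (A and B): 1 − (1 − 0.768000)(1 − 0.980000) = 0.995360
Series ([0.995360] and C): 0.995360 × 0.961000 = 0.9565

0.9565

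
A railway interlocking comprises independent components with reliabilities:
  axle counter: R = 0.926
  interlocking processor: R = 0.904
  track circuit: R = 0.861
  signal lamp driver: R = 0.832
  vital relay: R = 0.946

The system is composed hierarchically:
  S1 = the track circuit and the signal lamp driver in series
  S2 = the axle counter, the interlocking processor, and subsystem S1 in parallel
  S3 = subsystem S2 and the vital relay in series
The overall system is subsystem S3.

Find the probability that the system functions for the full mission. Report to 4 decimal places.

Series (track circuit and signal lamp driver): 0.861000 × 0.832000 = 0.716352
Parallel (axle counter, interlocking processor, and [0.716352]): 1 − (1 − 0.926000)(1 − 0.904000)(1 − 0.716352) = 0.997985
Series ([0.997985] and vital relay): 0.997985 × 0.946000 = 0.9441

0.9441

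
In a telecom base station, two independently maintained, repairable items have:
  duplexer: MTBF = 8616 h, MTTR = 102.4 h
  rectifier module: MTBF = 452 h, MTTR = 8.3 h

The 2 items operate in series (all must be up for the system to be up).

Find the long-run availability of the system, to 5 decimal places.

0.97043

A(duplexer) = MTBF/(MTBF+MTTR) = 8616/(8616+102.4) = 0.988255
A(rectifier module) = MTBF/(MTBF+MTTR) = 452/(452+8.3) = 0.981968
Series availability: 0.988255 × 0.981968 = 0.97043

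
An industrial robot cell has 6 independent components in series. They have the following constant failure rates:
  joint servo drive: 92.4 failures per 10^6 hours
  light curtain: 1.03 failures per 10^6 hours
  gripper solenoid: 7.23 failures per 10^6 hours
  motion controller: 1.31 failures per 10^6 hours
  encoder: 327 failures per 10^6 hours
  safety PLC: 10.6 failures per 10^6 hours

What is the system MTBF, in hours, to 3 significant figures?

2270

Series of exponential components: λ_sys = Σ λ_i
λ_sys = 0.0000924 + 0.00000103 + 0.00000723 + 0.00000131 + 0.000327 + 0.0000106 = 4.3957e-04 /h
MTBF = 1 / λ_sys = 2270 h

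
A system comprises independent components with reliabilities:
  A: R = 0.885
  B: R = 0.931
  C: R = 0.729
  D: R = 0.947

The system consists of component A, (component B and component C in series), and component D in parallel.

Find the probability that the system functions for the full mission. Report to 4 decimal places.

Series (B and C): 0.931000 × 0.729000 = 0.678699
Parallel (A, [0.678699], and D): 1 − (1 − 0.885000)(1 − 0.678699)(1 − 0.947000) = 0.9980

0.9980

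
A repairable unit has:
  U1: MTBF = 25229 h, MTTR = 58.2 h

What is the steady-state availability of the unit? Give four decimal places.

0.9977

A(U1) = MTBF/(MTBF+MTTR) = 25229/(25229+58.2) = 0.9977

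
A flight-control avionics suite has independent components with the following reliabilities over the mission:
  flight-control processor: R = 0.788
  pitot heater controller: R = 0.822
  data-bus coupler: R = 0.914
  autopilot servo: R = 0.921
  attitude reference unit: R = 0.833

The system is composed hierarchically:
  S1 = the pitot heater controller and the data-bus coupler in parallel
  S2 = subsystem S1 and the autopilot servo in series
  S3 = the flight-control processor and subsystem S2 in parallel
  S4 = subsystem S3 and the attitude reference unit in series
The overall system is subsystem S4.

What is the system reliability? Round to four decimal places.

Parallel (pitot heater controller and data-bus coupler): 1 − (1 − 0.822000)(1 − 0.914000) = 0.984692
Series ([0.984692] and autopilot servo): 0.984692 × 0.921000 = 0.906901
Parallel (flight-control processor and [0.906901]): 1 − (1 − 0.788000)(1 − 0.906901) = 0.980263
Series ([0.980263] and attitude reference unit): 0.980263 × 0.833000 = 0.8166

0.8166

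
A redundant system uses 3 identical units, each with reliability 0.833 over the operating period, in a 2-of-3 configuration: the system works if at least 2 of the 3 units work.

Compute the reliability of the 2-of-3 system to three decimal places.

0.926

R = Σ_{i=2}^{3} C(3,i) p^i (1−p)^{3−i} with p = 0.833
C(3,2)·0.833^2·0.167^1 = 0.34764
C(3,3)·0.833^3·0.167^0 = 0.57801
Sum = 0.926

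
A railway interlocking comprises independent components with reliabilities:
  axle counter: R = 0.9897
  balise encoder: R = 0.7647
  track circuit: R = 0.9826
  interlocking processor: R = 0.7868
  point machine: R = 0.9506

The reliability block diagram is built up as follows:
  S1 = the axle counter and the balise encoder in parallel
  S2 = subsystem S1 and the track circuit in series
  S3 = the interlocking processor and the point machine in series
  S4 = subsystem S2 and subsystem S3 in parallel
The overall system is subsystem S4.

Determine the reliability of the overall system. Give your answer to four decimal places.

Parallel (axle counter and balise encoder): 1 − (1 − 0.989700)(1 − 0.764700) = 0.997576
Series ([0.997576] and track circuit): 0.997576 × 0.982600 = 0.980218
Series (interlocking processor and point machine): 0.786800 × 0.950600 = 0.747932
Parallel ([0.980218] and [0.747932]): 1 − (1 − 0.980218)(1 − 0.747932) = 0.9950

0.9950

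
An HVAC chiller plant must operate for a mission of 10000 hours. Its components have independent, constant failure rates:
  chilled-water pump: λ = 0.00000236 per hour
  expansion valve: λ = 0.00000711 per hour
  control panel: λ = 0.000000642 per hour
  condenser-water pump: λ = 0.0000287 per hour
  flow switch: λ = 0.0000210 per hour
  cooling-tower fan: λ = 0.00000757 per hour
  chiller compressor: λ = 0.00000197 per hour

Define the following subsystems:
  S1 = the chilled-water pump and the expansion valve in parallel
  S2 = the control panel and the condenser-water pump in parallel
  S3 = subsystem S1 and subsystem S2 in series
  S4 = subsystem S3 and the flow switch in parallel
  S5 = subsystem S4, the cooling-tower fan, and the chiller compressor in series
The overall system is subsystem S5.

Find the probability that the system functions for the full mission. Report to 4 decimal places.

R(chilled-water pump) = exp(−0.00000236 × 10000) = 0.976676
R(expansion valve) = exp(−0.00000711 × 10000) = 0.931369
R(control panel) = exp(−0.000000642 × 10000) = 0.993601
R(condenser-water pump) = exp(−0.0000287 × 10000) = 0.750512
R(flow switch) = exp(−0.0000210 × 10000) = 0.810584
R(cooling-tower fan) = exp(−0.00000757 × 10000) = 0.927094
R(chiller compressor) = exp(−0.00000197 × 10000) = 0.980493
Parallel (chilled-water pump and expansion valve): 1 − (1 − 0.976676)(1 − 0.931369) = 0.998399
Parallel (control panel and condenser-water pump): 1 − (1 − 0.993601)(1 − 0.750512) = 0.998404
Series ([0.998399] and [0.998404]): 0.998399 × 0.998404 = 0.996806
Parallel ([0.996806] and flow switch): 1 − (1 − 0.996806)(1 − 0.810584) = 0.999395
Series ([0.999395], cooling-tower fan, and chiller compressor): 0.999395 × 0.927094 × 0.980493 = 0.9085

0.9085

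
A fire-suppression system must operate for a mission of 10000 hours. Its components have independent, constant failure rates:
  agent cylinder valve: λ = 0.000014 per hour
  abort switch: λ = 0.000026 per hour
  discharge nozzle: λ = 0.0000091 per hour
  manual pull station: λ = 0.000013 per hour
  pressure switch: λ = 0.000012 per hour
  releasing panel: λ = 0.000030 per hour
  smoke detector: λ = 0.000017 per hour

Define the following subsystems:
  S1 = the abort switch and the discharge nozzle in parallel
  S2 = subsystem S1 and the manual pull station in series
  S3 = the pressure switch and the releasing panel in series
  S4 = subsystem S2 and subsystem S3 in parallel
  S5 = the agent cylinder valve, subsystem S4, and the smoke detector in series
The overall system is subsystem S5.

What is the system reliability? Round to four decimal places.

0.6984

R(agent cylinder valve) = exp(−0.000014 × 10000) = 0.869358
R(abort switch) = exp(−0.000026 × 10000) = 0.771052
R(discharge nozzle) = exp(−0.0000091 × 10000) = 0.913018
R(manual pull station) = exp(−0.000013 × 10000) = 0.878095
R(pressure switch) = exp(−0.000012 × 10000) = 0.886920
R(releasing panel) = exp(−0.000030 × 10000) = 0.740818
R(smoke detector) = exp(−0.000017 × 10000) = 0.843665
Parallel (abort switch and discharge nozzle): 1 − (1 − 0.771052)(1 − 0.913018) = 0.980086
Series ([0.980086] and manual pull station): 0.980086 × 0.878095 = 0.860609
Series (pressure switch and releasing panel): 0.886920 × 0.740818 = 0.657046
Parallel ([0.860609] and [0.657046]): 1 − (1 − 0.860609)(1 − 0.657046) = 0.952195
Series (agent cylinder valve, [0.952195], and smoke detector): 0.869358 × 0.952195 × 0.843665 = 0.6984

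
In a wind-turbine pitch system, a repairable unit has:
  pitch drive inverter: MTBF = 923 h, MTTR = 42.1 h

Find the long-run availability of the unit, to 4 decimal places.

A(pitch drive inverter) = MTBF/(MTBF+MTTR) = 923/(923+42.1) = 0.9564

0.9564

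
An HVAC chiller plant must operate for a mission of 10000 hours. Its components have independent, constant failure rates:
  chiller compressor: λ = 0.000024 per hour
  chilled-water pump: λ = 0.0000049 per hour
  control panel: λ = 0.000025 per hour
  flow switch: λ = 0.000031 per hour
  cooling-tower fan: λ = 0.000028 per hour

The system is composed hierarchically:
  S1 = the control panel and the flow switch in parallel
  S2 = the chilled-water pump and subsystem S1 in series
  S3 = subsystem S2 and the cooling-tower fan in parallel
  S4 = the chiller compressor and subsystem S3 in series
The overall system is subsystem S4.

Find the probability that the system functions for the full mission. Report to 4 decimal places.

R(chiller compressor) = exp(−0.000024 × 10000) = 0.786628
R(chilled-water pump) = exp(−0.0000049 × 10000) = 0.952181
R(control panel) = exp(−0.000025 × 10000) = 0.778801
R(flow switch) = exp(−0.000031 × 10000) = 0.733447
R(cooling-tower fan) = exp(−0.000028 × 10000) = 0.755784
Parallel (control panel and flow switch): 1 − (1 − 0.778801)(1 − 0.733447) = 0.941039
Series (chilled-water pump and [0.941039]): 0.952181 × 0.941039 = 0.896039
Parallel ([0.896039] and cooling-tower fan): 1 − (1 − 0.896039)(1 − 0.755784) = 0.974611
Series (chiller compressor and [0.974611]): 0.786628 × 0.974611 = 0.7667

0.7667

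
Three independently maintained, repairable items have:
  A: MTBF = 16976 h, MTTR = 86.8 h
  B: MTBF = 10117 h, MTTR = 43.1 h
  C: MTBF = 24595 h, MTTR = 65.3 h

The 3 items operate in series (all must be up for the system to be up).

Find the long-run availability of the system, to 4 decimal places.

0.9881

A(A) = MTBF/(MTBF+MTTR) = 16976/(16976+86.8) = 0.994913
A(B) = MTBF/(MTBF+MTTR) = 10117/(10117+43.1) = 0.995758
A(C) = MTBF/(MTBF+MTTR) = 24595/(24595+65.3) = 0.997352
Series availability: 0.994913 × 0.995758 × 0.997352 = 0.9881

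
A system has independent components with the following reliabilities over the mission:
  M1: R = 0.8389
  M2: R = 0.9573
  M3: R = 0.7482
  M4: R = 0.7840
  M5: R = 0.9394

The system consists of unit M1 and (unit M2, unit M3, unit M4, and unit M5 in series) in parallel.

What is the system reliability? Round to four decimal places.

0.9239

Series (M2, M3, M4, and M5): 0.957300 × 0.748200 × 0.784000 × 0.939400 = 0.527512
Parallel (M1 and [0.527512]): 1 − (1 − 0.838900)(1 − 0.527512) = 0.9239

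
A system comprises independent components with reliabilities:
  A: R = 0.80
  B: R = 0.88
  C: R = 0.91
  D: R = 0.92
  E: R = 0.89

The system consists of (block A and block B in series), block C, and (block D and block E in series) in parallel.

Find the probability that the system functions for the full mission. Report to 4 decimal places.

0.9952

Series (A and B): 0.800000 × 0.880000 = 0.704000
Series (D and E): 0.920000 × 0.890000 = 0.818800
Parallel ([0.704000], C, and [0.818800]): 1 − (1 − 0.704000)(1 − 0.910000)(1 − 0.818800) = 0.9952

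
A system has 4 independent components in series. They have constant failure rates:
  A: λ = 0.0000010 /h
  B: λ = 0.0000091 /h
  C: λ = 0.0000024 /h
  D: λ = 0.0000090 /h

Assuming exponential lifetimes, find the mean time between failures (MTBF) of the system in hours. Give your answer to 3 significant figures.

Series of exponential components: λ_sys = Σ λ_i
λ_sys = 0.0000010 + 0.0000091 + 0.0000024 + 0.0000090 = 2.1500e-05 /h
MTBF = 1 / λ_sys = 46500 h

46500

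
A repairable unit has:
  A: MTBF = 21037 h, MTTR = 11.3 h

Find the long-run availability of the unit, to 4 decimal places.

0.9995

A(A) = MTBF/(MTBF+MTTR) = 21037/(21037+11.3) = 0.9995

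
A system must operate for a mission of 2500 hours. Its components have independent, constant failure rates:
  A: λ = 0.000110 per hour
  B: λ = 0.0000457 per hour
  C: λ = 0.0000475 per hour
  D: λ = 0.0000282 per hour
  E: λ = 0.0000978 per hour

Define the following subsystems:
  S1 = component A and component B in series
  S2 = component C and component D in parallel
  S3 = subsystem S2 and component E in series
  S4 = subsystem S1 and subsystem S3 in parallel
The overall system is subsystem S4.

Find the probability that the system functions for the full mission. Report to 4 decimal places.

0.9281

R(A) = exp(−0.000110 × 2500) = 0.759572
R(B) = exp(−0.0000457 × 2500) = 0.892035
R(C) = exp(−0.0000475 × 2500) = 0.888030
R(D) = exp(−0.0000282 × 2500) = 0.931928
R(E) = exp(−0.0000978 × 2500) = 0.783096
Series (A and B): 0.759572 × 0.892035 = 0.677565
Parallel (C and D): 1 − (1 − 0.888030)(1 − 0.931928) = 0.992378
Series ([0.992378] and E): 0.992378 × 0.783096 = 0.777127
Parallel ([0.677565] and [0.777127]): 1 − (1 − 0.677565)(1 − 0.777127) = 0.9281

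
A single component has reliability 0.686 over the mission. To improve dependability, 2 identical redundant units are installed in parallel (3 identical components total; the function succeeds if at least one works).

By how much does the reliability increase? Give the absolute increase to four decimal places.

0.2830

R_before = 0.686
R_after = 1 − (1 − 0.686)^3 = 0.9690
ΔR = 0.9690 − 0.686 = 0.2830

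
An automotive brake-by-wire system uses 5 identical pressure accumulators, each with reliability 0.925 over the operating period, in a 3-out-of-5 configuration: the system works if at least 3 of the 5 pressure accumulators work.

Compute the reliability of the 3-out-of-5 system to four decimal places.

R = Σ_{i=3}^{5} C(5,i) p^i (1−p)^{5−i} with p = 0.925
C(5,3)·0.925^3·0.075^2 = 0.044519
C(5,4)·0.925^4·0.075^1 = 0.274535
C(5,5)·0.925^5·0.075^0 = 0.677187
Sum = 0.9962

0.9962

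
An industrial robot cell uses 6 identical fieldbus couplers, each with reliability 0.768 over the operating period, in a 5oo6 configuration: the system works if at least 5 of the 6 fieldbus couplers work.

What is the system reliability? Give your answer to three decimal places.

R = Σ_{i=5}^{6} C(6,i) p^i (1−p)^{6−i} with p = 0.768
C(6,5)·0.768^5·0.232^1 = 0.37192
C(6,6)·0.768^6·0.232^0 = 0.20520
Sum = 0.577

0.577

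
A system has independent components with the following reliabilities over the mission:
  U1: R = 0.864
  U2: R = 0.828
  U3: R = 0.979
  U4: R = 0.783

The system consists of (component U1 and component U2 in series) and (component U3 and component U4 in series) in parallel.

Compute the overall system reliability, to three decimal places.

Series (U1 and U2): 0.86400 × 0.82800 = 0.71539
Series (U3 and U4): 0.97900 × 0.78300 = 0.76656
Parallel ([0.71539] and [0.76656]): 1 − (1 − 0.71539)(1 − 0.76656) = 0.934

0.934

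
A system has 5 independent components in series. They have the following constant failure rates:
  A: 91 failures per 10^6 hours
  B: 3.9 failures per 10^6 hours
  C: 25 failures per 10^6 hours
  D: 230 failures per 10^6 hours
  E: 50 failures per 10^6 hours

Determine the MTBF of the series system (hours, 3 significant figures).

Series of exponential components: λ_sys = Σ λ_i
λ_sys = 0.000091 + 0.0000039 + 0.000025 + 0.00023 + 0.000050 = 3.9990e-04 /h
MTBF = 1 / λ_sys = 2500 h

2500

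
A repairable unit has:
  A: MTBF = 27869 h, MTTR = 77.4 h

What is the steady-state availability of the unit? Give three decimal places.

0.997

A(A) = MTBF/(MTBF+MTTR) = 27869/(27869+77.4) = 0.997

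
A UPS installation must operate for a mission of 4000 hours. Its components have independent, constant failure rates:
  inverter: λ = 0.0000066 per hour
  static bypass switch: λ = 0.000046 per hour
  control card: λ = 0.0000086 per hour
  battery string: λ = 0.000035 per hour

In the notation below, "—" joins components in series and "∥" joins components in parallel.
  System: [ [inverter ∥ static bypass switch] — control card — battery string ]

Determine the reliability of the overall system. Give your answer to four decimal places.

0.8363

R(inverter) = exp(−0.0000066 × 4000) = 0.973945
R(static bypass switch) = exp(−0.000046 × 4000) = 0.831936
R(control card) = exp(−0.0000086 × 4000) = 0.966185
R(battery string) = exp(−0.000035 × 4000) = 0.869358
Parallel (inverter and static bypass switch): 1 − (1 − 0.973945)(1 − 0.831936) = 0.995621
Series ([0.995621], control card, and battery string): 0.995621 × 0.966185 × 0.869358 = 0.8363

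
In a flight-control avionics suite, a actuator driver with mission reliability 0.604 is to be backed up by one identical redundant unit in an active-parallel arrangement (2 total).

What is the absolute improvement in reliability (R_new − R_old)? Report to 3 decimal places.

R_before = 0.604
R_after = 1 − (1 − 0.604)^2 = 0.843
ΔR = 0.843 − 0.604 = 0.239

0.239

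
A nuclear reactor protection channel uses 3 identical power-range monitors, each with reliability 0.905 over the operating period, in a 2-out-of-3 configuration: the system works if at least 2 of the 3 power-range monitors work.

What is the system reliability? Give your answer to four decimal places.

R = Σ_{i=2}^{3} C(3,i) p^i (1−p)^{3−i} with p = 0.905
C(3,2)·0.905^2·0.095^1 = 0.233422
C(3,3)·0.905^3·0.095^0 = 0.741218
Sum = 0.9746

0.9746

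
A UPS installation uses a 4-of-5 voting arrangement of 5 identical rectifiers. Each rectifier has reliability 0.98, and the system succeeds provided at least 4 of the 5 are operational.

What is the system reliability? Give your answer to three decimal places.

R = Σ_{i=4}^{5} C(5,i) p^i (1−p)^{5−i} with p = 0.98
C(5,4)·0.98^4·0.02^1 = 0.09224
C(5,5)·0.98^5·0.02^0 = 0.90392
Sum = 0.996

0.996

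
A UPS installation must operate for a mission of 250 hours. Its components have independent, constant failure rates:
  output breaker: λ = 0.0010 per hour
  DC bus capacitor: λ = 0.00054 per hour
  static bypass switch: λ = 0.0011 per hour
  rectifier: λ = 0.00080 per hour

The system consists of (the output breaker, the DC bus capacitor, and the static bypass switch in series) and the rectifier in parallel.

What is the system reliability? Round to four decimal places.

R(output breaker) = exp(−0.0010 × 250) = 0.778801
R(DC bus capacitor) = exp(−0.00054 × 250) = 0.873716
R(static bypass switch) = exp(−0.0011 × 250) = 0.759572
R(rectifier) = exp(−0.00080 × 250) = 0.818731
Series (output breaker, DC bus capacitor, and static bypass switch): 0.778801 × 0.873716 × 0.759572 = 0.516851
Parallel ([0.516851] and rectifier): 1 − (1 − 0.516851)(1 − 0.818731) = 0.9124

0.9124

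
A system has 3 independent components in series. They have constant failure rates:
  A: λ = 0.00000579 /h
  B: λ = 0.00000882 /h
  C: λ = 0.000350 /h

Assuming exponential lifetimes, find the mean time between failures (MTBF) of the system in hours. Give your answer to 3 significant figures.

2740

Series of exponential components: λ_sys = Σ λ_i
λ_sys = 0.00000579 + 0.00000882 + 0.000350 = 3.6461e-04 /h
MTBF = 1 / λ_sys = 2740 h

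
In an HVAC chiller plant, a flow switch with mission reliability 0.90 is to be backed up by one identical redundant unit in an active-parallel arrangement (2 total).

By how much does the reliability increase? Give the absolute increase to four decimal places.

R_before = 0.90
R_after = 1 − (1 − 0.90)^2 = 0.9900
ΔR = 0.9900 − 0.90 = 0.0900

0.0900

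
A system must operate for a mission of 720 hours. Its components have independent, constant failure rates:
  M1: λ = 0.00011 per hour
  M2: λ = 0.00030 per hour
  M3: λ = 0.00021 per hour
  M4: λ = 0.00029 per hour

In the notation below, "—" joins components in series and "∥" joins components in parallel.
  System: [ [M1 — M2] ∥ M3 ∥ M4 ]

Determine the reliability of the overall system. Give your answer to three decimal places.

R(M1) = exp(−0.00011 × 720) = 0.92386
R(M2) = exp(−0.00030 × 720) = 0.80574
R(M3) = exp(−0.00021 × 720) = 0.85968
R(M4) = exp(−0.00029 × 720) = 0.81156
Series (M1 and M2): 0.92386 × 0.80574 = 0.74439
Parallel ([0.74439], M3, and M4): 1 − (1 − 0.74439)(1 − 0.85968)(1 − 0.81156) = 0.993

0.993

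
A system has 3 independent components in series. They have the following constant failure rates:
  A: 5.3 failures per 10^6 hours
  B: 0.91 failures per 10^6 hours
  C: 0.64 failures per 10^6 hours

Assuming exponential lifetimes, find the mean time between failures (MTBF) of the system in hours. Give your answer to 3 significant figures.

Series of exponential components: λ_sys = Σ λ_i
λ_sys = 0.0000053 + 0.00000091 + 0.00000064 = 6.8500e-06 /h
MTBF = 1 / λ_sys = 146000 h

146000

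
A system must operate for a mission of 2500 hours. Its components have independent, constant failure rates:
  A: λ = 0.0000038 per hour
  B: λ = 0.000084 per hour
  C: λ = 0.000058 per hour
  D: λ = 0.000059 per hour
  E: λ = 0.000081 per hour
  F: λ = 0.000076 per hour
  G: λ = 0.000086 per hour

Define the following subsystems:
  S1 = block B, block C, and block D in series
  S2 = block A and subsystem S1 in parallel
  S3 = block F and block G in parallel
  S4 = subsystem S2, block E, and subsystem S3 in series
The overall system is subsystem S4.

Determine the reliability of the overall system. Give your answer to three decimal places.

0.786

R(A) = exp(−0.0000038 × 2500) = 0.99054
R(B) = exp(−0.000084 × 2500) = 0.81058
R(C) = exp(−0.000058 × 2500) = 0.86502
R(D) = exp(−0.000059 × 2500) = 0.86286
R(E) = exp(−0.000081 × 2500) = 0.81669
R(F) = exp(−0.000076 × 2500) = 0.82696
R(G) = exp(−0.000086 × 2500) = 0.80654
Series (B, C, and D): 0.81058 × 0.86502 × 0.86286 = 0.60501
Parallel (A and [0.60501]): 1 − (1 − 0.99054)(1 − 0.60501) = 0.99626
Parallel (F and G): 1 − (1 − 0.82696)(1 − 0.80654) = 0.96652
Series ([0.99626], E, and [0.96652]): 0.99626 × 0.81669 × 0.96652 = 0.786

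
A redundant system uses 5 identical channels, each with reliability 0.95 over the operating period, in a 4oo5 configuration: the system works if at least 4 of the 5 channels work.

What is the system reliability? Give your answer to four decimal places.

0.9774

R = Σ_{i=4}^{5} C(5,i) p^i (1−p)^{5−i} with p = 0.95
C(5,4)·0.95^4·0.05^1 = 0.203627
C(5,5)·0.95^5·0.05^0 = 0.773781
Sum = 0.9774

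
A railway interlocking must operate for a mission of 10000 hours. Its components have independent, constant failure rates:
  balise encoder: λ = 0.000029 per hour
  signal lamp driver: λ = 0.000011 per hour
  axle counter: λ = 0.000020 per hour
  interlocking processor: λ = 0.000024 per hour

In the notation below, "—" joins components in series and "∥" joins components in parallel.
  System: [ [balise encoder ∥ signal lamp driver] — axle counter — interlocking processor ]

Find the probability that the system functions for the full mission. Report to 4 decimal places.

R(balise encoder) = exp(−0.000029 × 10000) = 0.748264
R(signal lamp driver) = exp(−0.000011 × 10000) = 0.895834
R(axle counter) = exp(−0.000020 × 10000) = 0.818731
R(interlocking processor) = exp(−0.000024 × 10000) = 0.786628
Parallel (balise encoder and signal lamp driver): 1 − (1 − 0.748264)(1 − 0.895834) = 0.973778
Series ([0.973778], axle counter, and interlocking processor): 0.973778 × 0.818731 × 0.786628 = 0.6271

0.6271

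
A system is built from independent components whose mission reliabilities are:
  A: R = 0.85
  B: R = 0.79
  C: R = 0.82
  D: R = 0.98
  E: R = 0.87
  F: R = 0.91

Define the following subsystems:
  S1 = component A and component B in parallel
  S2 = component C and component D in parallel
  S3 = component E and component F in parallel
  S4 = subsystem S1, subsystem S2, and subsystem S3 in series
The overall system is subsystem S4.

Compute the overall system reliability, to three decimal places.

0.954

Parallel (A and B): 1 − (1 − 0.85000)(1 − 0.79000) = 0.96850
Parallel (C and D): 1 − (1 − 0.82000)(1 − 0.98000) = 0.99640
Parallel (E and F): 1 − (1 − 0.87000)(1 − 0.91000) = 0.98830
Series ([0.96850], [0.99640], and [0.98830]): 0.96850 × 0.99640 × 0.98830 = 0.954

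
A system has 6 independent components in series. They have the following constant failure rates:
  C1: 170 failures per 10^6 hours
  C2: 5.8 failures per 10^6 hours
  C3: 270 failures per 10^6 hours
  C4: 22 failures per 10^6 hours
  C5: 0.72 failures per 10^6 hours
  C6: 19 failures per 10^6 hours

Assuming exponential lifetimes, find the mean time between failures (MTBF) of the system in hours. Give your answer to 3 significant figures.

Series of exponential components: λ_sys = Σ λ_i
λ_sys = 0.00017 + 0.0000058 + 0.00027 + 0.000022 + 0.00000072 + 0.000019 = 4.8752e-04 /h
MTBF = 1 / λ_sys = 2050 h

2050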